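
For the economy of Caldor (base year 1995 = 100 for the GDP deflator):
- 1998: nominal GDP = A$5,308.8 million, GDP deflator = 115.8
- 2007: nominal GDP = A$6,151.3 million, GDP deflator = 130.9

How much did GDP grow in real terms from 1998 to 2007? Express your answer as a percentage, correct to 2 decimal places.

2.50%

Deflate each year: 1998 → 5308.8/1.158 = 4584.46; 2007 → 6151.3/1.309 = 4699.24.
So real GDP changed by 4699.24/4584.46 − 1 = 0.0250, i.e. 2.50%.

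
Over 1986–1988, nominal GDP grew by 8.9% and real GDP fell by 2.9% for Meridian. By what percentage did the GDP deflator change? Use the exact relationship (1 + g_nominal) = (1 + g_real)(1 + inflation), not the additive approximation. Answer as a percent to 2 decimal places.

12.15%

(1 + g_nom) = (1 + g_real)(1 + π), so π = 1.0890 / 0.9710 − 1 = 0.12152.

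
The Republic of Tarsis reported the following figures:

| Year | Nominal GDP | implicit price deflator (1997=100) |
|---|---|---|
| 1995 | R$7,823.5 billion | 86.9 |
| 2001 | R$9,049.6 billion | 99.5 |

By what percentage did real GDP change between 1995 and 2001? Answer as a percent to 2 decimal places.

1.02%

Deflate each year: 1995 → 7823.5/0.869 = 9002.88; 2001 → 9049.6/0.995 = 9095.08.
So real GDP changed by 9095.08/9002.88 − 1 = 0.0102, i.e. 1.02%.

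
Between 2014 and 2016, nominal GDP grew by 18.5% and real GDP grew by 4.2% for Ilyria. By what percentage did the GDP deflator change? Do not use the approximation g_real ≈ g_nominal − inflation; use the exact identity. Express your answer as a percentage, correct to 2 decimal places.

(1 + g_nom) = (1 + g_real)(1 + π), so π = 1.1850 / 1.0420 − 1 = 0.13724.

13.72%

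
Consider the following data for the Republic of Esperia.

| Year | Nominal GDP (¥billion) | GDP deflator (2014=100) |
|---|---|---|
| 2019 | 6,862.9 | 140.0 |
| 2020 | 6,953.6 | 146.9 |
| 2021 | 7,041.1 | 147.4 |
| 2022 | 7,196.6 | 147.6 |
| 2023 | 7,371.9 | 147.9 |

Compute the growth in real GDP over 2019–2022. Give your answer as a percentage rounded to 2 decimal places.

Real GDP 2019 = 6862.9/1.400 = 4902.07.
Real GDP 2022 = 7196.6/1.476 = 4875.75.
Change = 4875.75/4902.07 − 1 = -0.0054.

-0.54%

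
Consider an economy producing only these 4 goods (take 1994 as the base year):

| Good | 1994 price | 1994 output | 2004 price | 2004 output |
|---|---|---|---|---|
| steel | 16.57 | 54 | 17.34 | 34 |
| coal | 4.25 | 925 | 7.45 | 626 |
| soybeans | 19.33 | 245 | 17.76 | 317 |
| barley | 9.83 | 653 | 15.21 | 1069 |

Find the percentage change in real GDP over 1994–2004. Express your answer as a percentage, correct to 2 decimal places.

Real GDP 1994 = Nominal GDP 1994 = 16.57·54 + 4.25·925 + 19.33·245 + 9.83·653 = 15980.87.
Real GDP 2004 (at 1994 prices) = 16.57·34 + 4.25·626 + 19.33·317 + 9.83·1069 = 19859.76.
Real growth = 19859.76/15980.87 − 1 = 0.2427.

24.27%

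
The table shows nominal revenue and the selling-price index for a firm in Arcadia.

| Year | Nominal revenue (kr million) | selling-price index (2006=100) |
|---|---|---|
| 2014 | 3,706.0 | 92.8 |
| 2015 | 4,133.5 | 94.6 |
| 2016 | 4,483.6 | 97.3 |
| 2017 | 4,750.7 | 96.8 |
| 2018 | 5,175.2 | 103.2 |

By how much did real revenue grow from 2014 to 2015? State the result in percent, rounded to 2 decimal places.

9.41%

Real revenue 2014 = 3706.0/0.928 = 3993.53.
Real revenue 2015 = 4133.5/0.946 = 4369.45.
Change = 4369.45/3993.53 − 1 = 0.0941.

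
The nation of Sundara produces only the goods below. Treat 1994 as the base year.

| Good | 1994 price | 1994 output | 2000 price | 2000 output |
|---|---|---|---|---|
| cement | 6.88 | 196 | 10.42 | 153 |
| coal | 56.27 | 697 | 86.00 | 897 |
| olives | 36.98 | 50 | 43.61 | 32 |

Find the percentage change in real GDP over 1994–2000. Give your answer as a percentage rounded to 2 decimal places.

Real GDP 1994 = Nominal GDP 1994 = 6.88·196 + 56.27·697 + 36.98·50 = 42417.67.
Real GDP 2000 (at 1994 prices) = 6.88·153 + 56.27·897 + 36.98·32 = 52710.19.
Real growth = 52710.19/42417.67 − 1 = 0.2426.

24.26%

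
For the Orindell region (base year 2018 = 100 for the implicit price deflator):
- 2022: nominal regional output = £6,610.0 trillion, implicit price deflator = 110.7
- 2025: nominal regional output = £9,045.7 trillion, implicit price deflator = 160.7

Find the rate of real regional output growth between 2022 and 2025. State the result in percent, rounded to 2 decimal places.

Real regional output 2022 = 6610.0 / 1.107 = 5971.09.
Real regional output 2025 = 9045.7 / 1.607 = 5628.94.
Real growth = 5628.94 / 5971.09 − 1 = -0.0573.

-5.73%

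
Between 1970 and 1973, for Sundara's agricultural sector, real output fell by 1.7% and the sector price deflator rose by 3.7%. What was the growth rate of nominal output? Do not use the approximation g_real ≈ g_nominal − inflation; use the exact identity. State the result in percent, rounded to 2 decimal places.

1.94%

(1 + g_nom) = (1 + g_real)(1 + π) = 0.9830 × 1.0370 = 1.01937.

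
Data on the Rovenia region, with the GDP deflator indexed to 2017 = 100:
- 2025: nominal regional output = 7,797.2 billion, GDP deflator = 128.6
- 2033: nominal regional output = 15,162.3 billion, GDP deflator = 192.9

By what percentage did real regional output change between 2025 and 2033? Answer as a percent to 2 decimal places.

Deflate each year: 2025 → 7797.2/1.286 = 6063.14; 2033 → 15162.3/1.929 = 7860.19.
So real regional output changed by 7860.19/6063.14 − 1 = 0.2964, i.e. 29.64%.

29.64%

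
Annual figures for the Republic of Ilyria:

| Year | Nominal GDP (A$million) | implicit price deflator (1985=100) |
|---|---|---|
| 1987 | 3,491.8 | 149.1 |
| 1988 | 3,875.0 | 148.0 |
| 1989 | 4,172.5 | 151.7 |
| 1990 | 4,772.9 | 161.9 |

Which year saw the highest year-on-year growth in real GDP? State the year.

1988

1988: real = 3875.0/1.480 = 2618.24; growth vs 1987 (2341.92) = 11.80%.
1989: real = 4172.5/1.517 = 2750.49; growth vs 1988 (2618.24) = 5.05%.
1990: real = 4772.9/1.619 = 2948.05; growth vs 1989 (2750.49) = 7.18%.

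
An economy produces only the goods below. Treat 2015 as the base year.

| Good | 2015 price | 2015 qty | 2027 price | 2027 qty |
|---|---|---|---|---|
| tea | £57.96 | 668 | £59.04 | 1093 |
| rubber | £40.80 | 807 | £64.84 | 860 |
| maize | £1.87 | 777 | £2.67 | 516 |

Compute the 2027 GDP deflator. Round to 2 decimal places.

122.40

Nominal GDP 2027 = 59.04·1093 + 64.84·860 + 2.67·516 = 121670.84.
Real GDP 2027 (at 2015 prices) = 57.96·1093 + 40.80·860 + 1.87·516 = 99403.20.
Deflator = Nominal/Real × 100 = 121670.84/99403.20 × 100 = 122.401.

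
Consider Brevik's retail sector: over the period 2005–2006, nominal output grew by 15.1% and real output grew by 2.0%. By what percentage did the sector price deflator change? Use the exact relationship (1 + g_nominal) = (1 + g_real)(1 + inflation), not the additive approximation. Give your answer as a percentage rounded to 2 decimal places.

(1 + g_nom) = (1 + g_real)(1 + π), so π = 1.1510 / 1.0200 − 1 = 0.12843.

12.84%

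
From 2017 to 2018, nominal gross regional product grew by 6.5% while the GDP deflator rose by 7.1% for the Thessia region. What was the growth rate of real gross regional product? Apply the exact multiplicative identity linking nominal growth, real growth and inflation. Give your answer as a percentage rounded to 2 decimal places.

-0.56%

(1 + g_nom) = (1 + g_real)(1 + π), so g_real = 1.0650 / 1.0710 − 1 = -0.00560.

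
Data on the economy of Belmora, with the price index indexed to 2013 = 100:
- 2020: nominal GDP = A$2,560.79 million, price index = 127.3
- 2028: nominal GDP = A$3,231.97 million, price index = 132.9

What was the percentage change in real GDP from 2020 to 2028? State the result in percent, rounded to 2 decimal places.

20.89%

Deflate each year: 2020 → 2560.79/1.273 = 2011.62; 2028 → 3231.97/1.329 = 2431.88.
So real GDP changed by 2431.88/2011.62 − 1 = 0.2089, i.e. 20.89%.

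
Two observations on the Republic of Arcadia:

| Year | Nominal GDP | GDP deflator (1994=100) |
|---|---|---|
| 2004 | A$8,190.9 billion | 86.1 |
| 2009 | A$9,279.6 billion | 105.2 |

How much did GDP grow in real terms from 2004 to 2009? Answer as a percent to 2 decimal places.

-7.28%

Real GDP 2004 = 8190.9 / 0.861 = 9513.24.
Real GDP 2009 = 9279.6 / 1.052 = 8820.91.
Real growth = 8820.91 / 9513.24 − 1 = -0.0728.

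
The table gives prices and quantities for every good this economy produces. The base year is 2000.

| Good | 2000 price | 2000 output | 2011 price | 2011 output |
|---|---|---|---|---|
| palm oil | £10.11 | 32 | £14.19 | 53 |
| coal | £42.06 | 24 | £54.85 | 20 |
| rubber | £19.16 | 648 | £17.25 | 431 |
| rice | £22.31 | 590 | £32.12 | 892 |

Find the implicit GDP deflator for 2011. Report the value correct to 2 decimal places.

Nominal GDP 2011 = 14.19·53 + 54.85·20 + 17.25·431 + 32.12·892 = 37934.86.
Real GDP 2011 (at 2000 prices) = 10.11·53 + 42.06·20 + 19.16·431 + 22.31·892 = 29535.51.
Deflator = Nominal/Real × 100 = 37934.86/29535.51 × 100 = 128.438.

128.44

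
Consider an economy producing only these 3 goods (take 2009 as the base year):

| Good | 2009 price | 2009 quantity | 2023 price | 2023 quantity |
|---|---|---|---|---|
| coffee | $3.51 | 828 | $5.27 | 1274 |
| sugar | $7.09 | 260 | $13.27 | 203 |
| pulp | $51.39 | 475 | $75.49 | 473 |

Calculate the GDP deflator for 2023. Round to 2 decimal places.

149.29

Nominal GDP 2023 = 5.27·1274 + 13.27·203 + 75.49·473 = 45114.56.
Real GDP 2023 (at 2009 prices) = 3.51·1274 + 7.09·203 + 51.39·473 = 30218.48.
Deflator = Nominal/Real × 100 = 45114.56/30218.48 × 100 = 149.295.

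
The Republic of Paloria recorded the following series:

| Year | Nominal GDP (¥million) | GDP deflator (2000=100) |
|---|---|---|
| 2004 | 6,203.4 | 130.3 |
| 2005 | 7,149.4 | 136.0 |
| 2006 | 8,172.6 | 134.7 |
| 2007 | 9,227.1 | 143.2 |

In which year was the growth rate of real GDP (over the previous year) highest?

2005: real = 7149.4/1.360 = 5256.91; growth vs 2004 (4760.86) = 10.42%.
2006: real = 8172.6/1.347 = 6067.26; growth vs 2005 (5256.91) = 15.41%.
2007: real = 9227.1/1.432 = 6443.51; growth vs 2006 (6067.26) = 6.20%.

2006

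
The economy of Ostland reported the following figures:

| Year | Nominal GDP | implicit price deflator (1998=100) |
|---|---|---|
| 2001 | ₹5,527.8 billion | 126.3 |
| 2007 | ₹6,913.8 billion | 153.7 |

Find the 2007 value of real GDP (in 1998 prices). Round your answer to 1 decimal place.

Real GDP = Nominal / (implicit price deflator/100) = 6913.8 / 1.537 = 4498.24.

₹4,498.2 billion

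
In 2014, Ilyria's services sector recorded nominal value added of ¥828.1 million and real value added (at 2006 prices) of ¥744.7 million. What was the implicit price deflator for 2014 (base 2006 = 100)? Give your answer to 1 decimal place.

111.2

implicit price deflator = (Nominal / Real) × 100 = 828.1 / 744.7 × 100 = 111.20.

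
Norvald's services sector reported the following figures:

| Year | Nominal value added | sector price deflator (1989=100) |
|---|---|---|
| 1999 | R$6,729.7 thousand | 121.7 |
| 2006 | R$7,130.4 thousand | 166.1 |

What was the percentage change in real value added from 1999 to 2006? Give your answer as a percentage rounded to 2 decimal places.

Real value added 1999 = 6729.7 / 1.217 = 5529.75.
Real value added 2006 = 7130.4 / 1.661 = 4292.84.
Real growth = 4292.84 / 5529.75 − 1 = -0.2237.

-22.37%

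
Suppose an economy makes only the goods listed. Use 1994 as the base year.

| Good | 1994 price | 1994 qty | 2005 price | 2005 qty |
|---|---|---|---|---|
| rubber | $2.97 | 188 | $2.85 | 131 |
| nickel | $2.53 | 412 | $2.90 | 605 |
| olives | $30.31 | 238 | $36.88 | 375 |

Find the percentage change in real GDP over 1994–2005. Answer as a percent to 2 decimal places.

Real GDP 1994 = Nominal GDP 1994 = 2.97·188 + 2.53·412 + 30.31·238 = 8814.50.
Real GDP 2005 (at 1994 prices) = 2.97·131 + 2.53·605 + 30.31·375 = 13285.97.
Real growth = 13285.97/8814.50 − 1 = 0.5073.

50.73%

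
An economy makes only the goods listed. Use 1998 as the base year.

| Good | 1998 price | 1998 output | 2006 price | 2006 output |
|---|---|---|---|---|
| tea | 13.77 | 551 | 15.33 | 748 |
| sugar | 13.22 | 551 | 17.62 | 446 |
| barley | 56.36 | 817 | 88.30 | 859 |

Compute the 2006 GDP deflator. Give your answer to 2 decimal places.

Nominal GDP 2006 = 15.33·748 + 17.62·446 + 88.30·859 = 95175.06.
Real GDP 2006 (at 1998 prices) = 13.77·748 + 13.22·446 + 56.36·859 = 64609.32.
Deflator = Nominal/Real × 100 = 95175.06/64609.32 × 100 = 147.309.

147.31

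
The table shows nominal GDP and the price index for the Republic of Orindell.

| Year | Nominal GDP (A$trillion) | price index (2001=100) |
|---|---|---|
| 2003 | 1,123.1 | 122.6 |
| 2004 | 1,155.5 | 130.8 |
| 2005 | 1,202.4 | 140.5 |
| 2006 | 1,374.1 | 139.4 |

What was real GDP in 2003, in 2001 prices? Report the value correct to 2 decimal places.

Real GDP 2003 = 1123.1 / 1.226 = 916.07.

A$916.07 trillion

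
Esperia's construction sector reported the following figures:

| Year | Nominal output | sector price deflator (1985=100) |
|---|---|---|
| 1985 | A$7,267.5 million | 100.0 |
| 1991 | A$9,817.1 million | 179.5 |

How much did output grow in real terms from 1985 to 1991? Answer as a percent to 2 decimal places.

Deflate each year: 1985 → 7267.5/1.000 = 7267.50; 1991 → 9817.1/1.795 = 5469.14.
So real output changed by 5469.14/7267.50 − 1 = -0.2475, i.e. -24.75%.

-24.75%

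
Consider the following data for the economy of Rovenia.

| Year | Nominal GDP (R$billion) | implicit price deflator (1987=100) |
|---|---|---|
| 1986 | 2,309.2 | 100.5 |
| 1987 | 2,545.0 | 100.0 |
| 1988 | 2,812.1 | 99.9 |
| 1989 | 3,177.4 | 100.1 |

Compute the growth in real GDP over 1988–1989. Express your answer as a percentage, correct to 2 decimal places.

Real GDP 1988 = 2812.1/0.999 = 2814.91.
Real GDP 1989 = 3177.4/1.001 = 3174.23.
Change = 3174.23/2814.91 − 1 = 0.1276.

12.76%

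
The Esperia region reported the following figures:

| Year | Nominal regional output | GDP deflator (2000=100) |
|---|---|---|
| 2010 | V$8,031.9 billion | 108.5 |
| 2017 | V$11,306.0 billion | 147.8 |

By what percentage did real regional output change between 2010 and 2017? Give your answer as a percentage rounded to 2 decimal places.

3.33%

Real regional output 2010 = 8031.9 / 1.085 = 7402.67.
Real regional output 2017 = 11306.0 / 1.478 = 7649.53.
Real growth = 7649.53 / 7402.67 − 1 = 0.0333.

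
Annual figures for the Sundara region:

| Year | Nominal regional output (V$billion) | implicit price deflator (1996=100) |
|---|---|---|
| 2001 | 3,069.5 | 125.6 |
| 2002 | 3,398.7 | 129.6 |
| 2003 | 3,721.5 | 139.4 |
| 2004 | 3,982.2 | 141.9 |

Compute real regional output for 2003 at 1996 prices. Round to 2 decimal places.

Real regional output 2003 = 3721.5 / 1.394 = 2669.66.

V$2,669.66 billion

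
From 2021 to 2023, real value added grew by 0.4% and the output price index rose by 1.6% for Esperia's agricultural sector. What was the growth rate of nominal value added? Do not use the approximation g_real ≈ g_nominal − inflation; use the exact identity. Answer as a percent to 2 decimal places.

(1 + g_nom) = (1 + g_real)(1 + π) = 1.0040 × 1.0160 = 1.02006.

2.01%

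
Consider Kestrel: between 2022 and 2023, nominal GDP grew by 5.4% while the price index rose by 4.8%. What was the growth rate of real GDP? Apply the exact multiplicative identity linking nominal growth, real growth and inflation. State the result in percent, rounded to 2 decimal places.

(1 + g_nom) = (1 + g_real)(1 + π), so g_real = 1.0540 / 1.0480 − 1 = 0.00573.

0.57%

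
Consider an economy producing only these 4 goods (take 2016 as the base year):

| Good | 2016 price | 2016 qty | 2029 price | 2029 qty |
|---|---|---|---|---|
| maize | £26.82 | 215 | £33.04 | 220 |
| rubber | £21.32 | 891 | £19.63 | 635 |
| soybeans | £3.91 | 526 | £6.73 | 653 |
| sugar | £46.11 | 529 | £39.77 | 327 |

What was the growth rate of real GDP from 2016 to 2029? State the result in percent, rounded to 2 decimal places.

Real GDP 2016 = Nominal GDP 2016 = 26.82·215 + 21.32·891 + 3.91·526 + 46.11·529 = 51211.27.
Real GDP 2029 (at 2016 prices) = 26.82·220 + 21.32·635 + 3.91·653 + 46.11·327 = 37069.80.
Real growth = 37069.80/51211.27 − 1 = -0.2761.

-27.61%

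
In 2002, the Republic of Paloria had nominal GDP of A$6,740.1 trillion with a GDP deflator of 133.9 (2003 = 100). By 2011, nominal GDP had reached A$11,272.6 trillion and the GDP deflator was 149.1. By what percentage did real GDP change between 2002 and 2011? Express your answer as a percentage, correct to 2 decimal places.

50.20%

Real GDP 2002 = 6740.1 / 1.339 = 5033.68.
Real GDP 2011 = 11272.6 / 1.491 = 7560.43.
Real growth = 7560.43 / 5033.68 − 1 = 0.5020.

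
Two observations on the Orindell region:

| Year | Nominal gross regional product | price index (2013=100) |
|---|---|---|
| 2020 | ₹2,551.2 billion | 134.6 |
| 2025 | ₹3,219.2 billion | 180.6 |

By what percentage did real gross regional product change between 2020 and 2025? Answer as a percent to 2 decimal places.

-5.96%

Deflate each year: 2020 → 2551.2/1.346 = 1895.39; 2025 → 3219.2/1.806 = 1782.50.
So real gross regional product changed by 1782.50/1895.39 − 1 = -0.0596, i.e. -5.96%.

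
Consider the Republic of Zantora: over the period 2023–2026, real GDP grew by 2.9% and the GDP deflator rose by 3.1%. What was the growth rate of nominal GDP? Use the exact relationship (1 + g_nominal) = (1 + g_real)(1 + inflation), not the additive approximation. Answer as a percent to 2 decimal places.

6.09%

(1 + g_nom) = (1 + g_real)(1 + π) = 1.0290 × 1.0310 = 1.06090.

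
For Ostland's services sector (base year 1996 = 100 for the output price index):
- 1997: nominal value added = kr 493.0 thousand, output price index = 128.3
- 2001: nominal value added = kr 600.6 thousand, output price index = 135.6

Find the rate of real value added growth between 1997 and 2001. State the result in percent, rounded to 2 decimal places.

15.27%

Real value added 1997 = 493.0 / 1.283 = 384.26.
Real value added 2001 = 600.6 / 1.356 = 442.92.
Real growth = 442.92 / 384.26 − 1 = 0.1527.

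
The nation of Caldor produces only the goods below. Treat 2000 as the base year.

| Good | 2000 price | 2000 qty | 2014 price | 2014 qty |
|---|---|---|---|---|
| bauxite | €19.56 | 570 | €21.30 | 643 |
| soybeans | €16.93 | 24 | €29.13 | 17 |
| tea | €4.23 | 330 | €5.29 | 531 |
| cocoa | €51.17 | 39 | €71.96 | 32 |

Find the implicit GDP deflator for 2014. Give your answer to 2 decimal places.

Nominal GDP 2014 = 21.30·643 + 29.13·17 + 5.29·531 + 71.96·32 = 19302.82.
Real GDP 2014 (at 2000 prices) = 19.56·643 + 16.93·17 + 4.23·531 + 51.17·32 = 16748.46.
Deflator = Nominal/Real × 100 = 19302.82/16748.46 × 100 = 115.251.

115.25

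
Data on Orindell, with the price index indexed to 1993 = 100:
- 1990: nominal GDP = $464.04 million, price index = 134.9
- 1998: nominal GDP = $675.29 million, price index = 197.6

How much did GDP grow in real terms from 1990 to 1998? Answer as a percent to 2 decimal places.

Real GDP 1990 = 464.04 / 1.349 = 343.99.
Real GDP 1998 = 675.29 / 1.976 = 341.75.
Real growth = 341.75 / 343.99 − 1 = -0.0065.

-0.65%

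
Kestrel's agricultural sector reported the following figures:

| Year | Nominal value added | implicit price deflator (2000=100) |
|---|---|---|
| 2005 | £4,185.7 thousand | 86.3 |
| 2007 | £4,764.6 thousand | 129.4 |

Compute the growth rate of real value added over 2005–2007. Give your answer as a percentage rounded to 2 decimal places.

Deflate each year: 2005 → 4185.7/0.863 = 4850.17; 2007 → 4764.6/1.294 = 3682.07.
So real value added changed by 3682.07/4850.17 − 1 = -0.2408, i.e. -24.08%.

-24.08%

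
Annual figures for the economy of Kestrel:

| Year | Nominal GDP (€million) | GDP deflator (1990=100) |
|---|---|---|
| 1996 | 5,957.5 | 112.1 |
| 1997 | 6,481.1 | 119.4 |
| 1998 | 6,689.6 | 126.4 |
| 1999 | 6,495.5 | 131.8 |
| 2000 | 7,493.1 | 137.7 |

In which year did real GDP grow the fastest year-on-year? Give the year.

1997: real = 6481.1/1.194 = 5428.06; growth vs 1996 (5314.45) = 2.14%.
1998: real = 6689.6/1.264 = 5292.41; growth vs 1997 (5428.06) = -2.50%.
1999: real = 6495.5/1.318 = 4928.30; growth vs 1998 (5292.41) = -6.88%.
2000: real = 7493.1/1.377 = 5441.61; growth vs 1999 (4928.30) = 10.42%.

2000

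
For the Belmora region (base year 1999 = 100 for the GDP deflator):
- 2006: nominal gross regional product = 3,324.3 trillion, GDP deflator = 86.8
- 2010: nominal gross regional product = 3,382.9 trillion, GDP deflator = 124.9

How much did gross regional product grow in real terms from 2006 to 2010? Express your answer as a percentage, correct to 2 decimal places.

-29.28%

Deflate each year: 2006 → 3324.3/0.868 = 3829.84; 2010 → 3382.9/1.249 = 2708.49.
So real gross regional product changed by 2708.49/3829.84 − 1 = -0.2928, i.e. -29.28%.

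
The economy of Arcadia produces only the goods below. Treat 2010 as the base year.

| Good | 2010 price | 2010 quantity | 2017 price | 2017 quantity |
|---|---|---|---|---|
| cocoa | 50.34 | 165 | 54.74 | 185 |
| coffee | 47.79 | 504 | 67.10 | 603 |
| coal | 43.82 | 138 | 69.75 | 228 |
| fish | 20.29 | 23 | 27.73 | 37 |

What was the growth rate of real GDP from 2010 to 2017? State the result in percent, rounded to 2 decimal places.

Real GDP 2010 = Nominal GDP 2010 = 50.34·165 + 47.79·504 + 43.82·138 + 20.29·23 = 38906.09.
Real GDP 2017 (at 2010 prices) = 50.34·185 + 47.79·603 + 43.82·228 + 20.29·37 = 48871.96.
Real growth = 48871.96/38906.09 − 1 = 0.2562.

25.62%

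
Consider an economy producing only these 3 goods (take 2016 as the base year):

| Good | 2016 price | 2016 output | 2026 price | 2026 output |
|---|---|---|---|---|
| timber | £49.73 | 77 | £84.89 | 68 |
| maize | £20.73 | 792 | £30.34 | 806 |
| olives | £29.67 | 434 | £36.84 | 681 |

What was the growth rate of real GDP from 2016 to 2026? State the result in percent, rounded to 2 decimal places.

21.65%

Real GDP 2016 = Nominal GDP 2016 = 49.73·77 + 20.73·792 + 29.67·434 = 33124.15.
Real GDP 2026 (at 2016 prices) = 49.73·68 + 20.73·806 + 29.67·681 = 40295.29.
Real growth = 40295.29/33124.15 − 1 = 0.2165.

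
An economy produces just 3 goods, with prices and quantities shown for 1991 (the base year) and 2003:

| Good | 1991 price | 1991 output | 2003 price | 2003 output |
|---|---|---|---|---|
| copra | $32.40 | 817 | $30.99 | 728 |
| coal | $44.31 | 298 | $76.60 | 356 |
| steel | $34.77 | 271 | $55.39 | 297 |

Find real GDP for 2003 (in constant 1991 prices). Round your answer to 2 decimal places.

Real GDP 2003 = Σ (p_1991 × q_2003) = 32.40·728 + 44.31·356 + 34.77·297 = 49688.25.

$49688.25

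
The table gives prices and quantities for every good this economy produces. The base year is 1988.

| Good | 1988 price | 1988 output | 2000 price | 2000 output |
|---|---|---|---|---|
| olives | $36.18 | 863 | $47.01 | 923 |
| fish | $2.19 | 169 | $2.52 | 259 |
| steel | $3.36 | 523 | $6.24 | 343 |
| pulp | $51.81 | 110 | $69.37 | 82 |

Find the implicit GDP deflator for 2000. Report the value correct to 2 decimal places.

Nominal GDP 2000 = 47.01·923 + 2.52·259 + 6.24·343 + 69.37·82 = 51871.57.
Real GDP 2000 (at 1988 prices) = 36.18·923 + 2.19·259 + 3.36·343 + 51.81·82 = 39362.25.
Deflator = Nominal/Real × 100 = 51871.57/39362.25 × 100 = 131.780.

131.78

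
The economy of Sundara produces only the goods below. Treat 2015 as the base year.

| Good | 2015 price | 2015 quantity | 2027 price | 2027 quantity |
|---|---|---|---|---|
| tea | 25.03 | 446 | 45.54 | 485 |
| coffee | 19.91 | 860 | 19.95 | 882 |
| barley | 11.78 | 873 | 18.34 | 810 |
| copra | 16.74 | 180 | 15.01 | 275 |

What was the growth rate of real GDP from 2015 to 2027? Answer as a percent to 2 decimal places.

Real GDP 2015 = Nominal GDP 2015 = 25.03·446 + 19.91·860 + 11.78·873 + 16.74·180 = 41583.12.
Real GDP 2027 (at 2015 prices) = 25.03·485 + 19.91·882 + 11.78·810 + 16.74·275 = 43845.47.
Real growth = 43845.47/41583.12 − 1 = 0.0544.

5.44%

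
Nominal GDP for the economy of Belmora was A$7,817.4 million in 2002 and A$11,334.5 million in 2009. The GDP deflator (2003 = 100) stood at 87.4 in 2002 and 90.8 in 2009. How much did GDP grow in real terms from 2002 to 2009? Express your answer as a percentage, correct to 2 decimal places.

Real GDP 2002 = 7817.4 / 0.874 = 8944.39.
Real GDP 2009 = 11334.5 / 0.908 = 12482.93.
Real growth = 12482.93 / 8944.39 − 1 = 0.3956.

39.56%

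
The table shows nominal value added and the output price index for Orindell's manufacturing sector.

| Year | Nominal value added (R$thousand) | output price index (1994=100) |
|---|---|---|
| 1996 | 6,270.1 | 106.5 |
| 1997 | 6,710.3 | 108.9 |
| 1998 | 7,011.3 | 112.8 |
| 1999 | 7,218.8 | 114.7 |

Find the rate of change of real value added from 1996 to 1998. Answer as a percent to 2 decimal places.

5.58%

Real value added 1996 = 6270.1/1.065 = 5887.42.
Real value added 1998 = 7011.3/1.128 = 6215.69.
Change = 6215.69/5887.42 − 1 = 0.0558.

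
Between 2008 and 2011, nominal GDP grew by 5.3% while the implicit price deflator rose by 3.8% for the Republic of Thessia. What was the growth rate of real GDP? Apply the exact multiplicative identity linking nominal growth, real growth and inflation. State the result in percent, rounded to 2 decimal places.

(1 + g_nom) = (1 + g_real)(1 + π), so g_real = 1.0530 / 1.0380 − 1 = 0.01445.

1.45%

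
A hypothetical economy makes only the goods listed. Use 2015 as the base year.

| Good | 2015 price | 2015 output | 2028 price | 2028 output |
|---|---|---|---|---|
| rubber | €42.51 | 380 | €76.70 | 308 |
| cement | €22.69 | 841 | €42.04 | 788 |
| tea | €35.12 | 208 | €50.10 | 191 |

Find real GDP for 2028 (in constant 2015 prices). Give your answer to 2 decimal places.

€37680.72

Real GDP 2028 = Σ (p_2015 × q_2028) = 42.51·308 + 22.69·788 + 35.12·191 = 37680.72.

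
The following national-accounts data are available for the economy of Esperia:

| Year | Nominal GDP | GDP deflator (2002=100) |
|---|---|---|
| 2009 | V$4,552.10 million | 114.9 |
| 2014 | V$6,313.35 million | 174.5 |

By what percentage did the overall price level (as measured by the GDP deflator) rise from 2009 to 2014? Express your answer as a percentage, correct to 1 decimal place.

Price-level change = 174.5 / 114.9 − 1 = 0.5187.

51.9%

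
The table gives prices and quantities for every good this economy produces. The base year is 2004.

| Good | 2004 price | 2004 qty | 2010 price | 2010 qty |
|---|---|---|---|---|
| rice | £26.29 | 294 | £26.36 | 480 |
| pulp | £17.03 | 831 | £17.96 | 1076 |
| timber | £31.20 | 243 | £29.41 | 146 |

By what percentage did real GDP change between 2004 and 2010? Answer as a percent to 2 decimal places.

20.49%

Real GDP 2004 = Nominal GDP 2004 = 26.29·294 + 17.03·831 + 31.20·243 = 29462.79.
Real GDP 2010 (at 2004 prices) = 26.29·480 + 17.03·1076 + 31.20·146 = 35498.68.
Real growth = 35498.68/29462.79 − 1 = 0.2049.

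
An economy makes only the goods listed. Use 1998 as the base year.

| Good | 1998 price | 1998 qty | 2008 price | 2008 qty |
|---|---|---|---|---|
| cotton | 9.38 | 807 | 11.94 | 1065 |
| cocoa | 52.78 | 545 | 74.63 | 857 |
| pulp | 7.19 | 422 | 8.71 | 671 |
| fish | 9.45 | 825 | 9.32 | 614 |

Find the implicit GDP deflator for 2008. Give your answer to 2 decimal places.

134.01

Nominal GDP 2008 = 11.94·1065 + 74.63·857 + 8.71·671 + 9.32·614 = 88240.90.
Real GDP 2008 (at 1998 prices) = 9.38·1065 + 52.78·857 + 7.19·671 + 9.45·614 = 65848.95.
Deflator = Nominal/Real × 100 = 88240.90/65848.95 × 100 = 134.005.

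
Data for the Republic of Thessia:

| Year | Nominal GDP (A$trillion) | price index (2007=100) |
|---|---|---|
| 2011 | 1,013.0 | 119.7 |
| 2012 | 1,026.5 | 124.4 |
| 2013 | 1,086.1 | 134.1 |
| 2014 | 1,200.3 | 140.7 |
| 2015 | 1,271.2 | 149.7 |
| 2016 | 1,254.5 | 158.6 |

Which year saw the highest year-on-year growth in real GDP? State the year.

2014

2012: real = 1026.5/1.244 = 825.16; growth vs 2011 (846.28) = -2.50%.
2013: real = 1086.1/1.341 = 809.92; growth vs 2012 (825.16) = -1.85%.
2014: real = 1200.3/1.407 = 853.09; growth vs 2013 (809.92) = 5.33%.
2015: real = 1271.2/1.497 = 849.16; growth vs 2014 (853.09) = -0.46%.
2016: real = 1254.5/1.586 = 790.98; growth vs 2015 (849.16) = -6.85%.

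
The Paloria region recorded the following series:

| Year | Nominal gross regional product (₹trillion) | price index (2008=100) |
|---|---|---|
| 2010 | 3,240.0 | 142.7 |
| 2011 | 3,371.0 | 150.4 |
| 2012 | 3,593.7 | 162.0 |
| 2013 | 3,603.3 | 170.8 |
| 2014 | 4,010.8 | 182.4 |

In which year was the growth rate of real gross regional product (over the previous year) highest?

2011: real = 3371.0/1.504 = 2241.36; growth vs 2010 (2270.50) = -1.28%.
2012: real = 3593.7/1.620 = 2218.33; growth vs 2011 (2241.36) = -1.03%.
2013: real = 3603.3/1.708 = 2109.66; growth vs 2012 (2218.33) = -4.90%.
2014: real = 4010.8/1.824 = 2198.90; growth vs 2013 (2109.66) = 4.23%.

2014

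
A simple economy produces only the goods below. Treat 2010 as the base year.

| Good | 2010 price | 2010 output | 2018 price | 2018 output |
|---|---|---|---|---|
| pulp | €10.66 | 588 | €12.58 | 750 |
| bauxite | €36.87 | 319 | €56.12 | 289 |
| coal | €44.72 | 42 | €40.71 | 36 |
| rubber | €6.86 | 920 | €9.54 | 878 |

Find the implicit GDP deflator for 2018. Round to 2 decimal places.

Nominal GDP 2018 = 12.58·750 + 56.12·289 + 40.71·36 + 9.54·878 = 35495.36.
Real GDP 2018 (at 2010 prices) = 10.66·750 + 36.87·289 + 44.72·36 + 6.86·878 = 26283.43.
Deflator = Nominal/Real × 100 = 35495.36/26283.43 × 100 = 135.048.

135.05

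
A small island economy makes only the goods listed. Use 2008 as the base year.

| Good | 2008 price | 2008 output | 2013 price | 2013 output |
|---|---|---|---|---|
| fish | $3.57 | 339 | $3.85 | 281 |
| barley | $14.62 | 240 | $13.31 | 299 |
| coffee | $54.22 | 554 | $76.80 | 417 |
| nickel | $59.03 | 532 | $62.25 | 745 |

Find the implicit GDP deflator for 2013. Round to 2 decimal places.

Nominal GDP 2013 = 3.85·281 + 13.31·299 + 76.80·417 + 62.25·745 = 83463.39.
Real GDP 2013 (at 2008 prices) = 3.57·281 + 14.62·299 + 54.22·417 + 59.03·745 = 71961.64.
Deflator = Nominal/Real × 100 = 83463.39/71961.64 × 100 = 115.983.

115.98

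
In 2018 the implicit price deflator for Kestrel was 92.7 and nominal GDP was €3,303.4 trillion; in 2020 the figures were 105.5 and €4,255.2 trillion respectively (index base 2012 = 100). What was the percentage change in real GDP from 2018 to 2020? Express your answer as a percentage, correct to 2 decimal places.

Deflate each year: 2018 → 3303.4/0.927 = 3563.54; 2020 → 4255.2/1.055 = 4033.36.
So real GDP changed by 4033.36/3563.54 − 1 = 0.1318, i.e. 13.18%.

13.18%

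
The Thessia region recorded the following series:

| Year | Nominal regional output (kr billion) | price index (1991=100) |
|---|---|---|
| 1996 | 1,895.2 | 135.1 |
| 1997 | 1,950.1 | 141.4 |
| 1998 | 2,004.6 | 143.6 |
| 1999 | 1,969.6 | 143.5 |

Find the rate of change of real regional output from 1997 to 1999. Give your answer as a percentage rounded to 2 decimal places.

Real regional output 1997 = 1950.1/1.414 = 1379.14.
Real regional output 1999 = 1969.6/1.435 = 1372.54.
Change = 1372.54/1379.14 − 1 = -0.0048.

-0.48%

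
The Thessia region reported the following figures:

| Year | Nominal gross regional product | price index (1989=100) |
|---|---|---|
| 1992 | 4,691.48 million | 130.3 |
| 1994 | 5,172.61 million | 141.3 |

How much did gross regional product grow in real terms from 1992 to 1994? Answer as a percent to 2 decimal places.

1.67%

Deflate each year: 1992 → 4691.48/1.303 = 3600.52; 1994 → 5172.61/1.413 = 3660.73.
So real gross regional product changed by 3660.73/3600.52 − 1 = 0.0167, i.e. 1.67%.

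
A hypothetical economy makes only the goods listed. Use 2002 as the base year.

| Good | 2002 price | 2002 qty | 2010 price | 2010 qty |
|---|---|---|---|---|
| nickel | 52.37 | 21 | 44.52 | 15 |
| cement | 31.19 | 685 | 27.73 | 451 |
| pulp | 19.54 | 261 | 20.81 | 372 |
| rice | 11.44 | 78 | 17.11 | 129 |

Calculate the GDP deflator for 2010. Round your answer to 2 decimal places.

97.99

Nominal GDP 2010 = 44.52·15 + 27.73·451 + 20.81·372 + 17.11·129 = 23122.54.
Real GDP 2010 (at 2002 prices) = 52.37·15 + 31.19·451 + 19.54·372 + 11.44·129 = 23596.88.
Deflator = Nominal/Real × 100 = 23122.54/23596.88 × 100 = 97.990.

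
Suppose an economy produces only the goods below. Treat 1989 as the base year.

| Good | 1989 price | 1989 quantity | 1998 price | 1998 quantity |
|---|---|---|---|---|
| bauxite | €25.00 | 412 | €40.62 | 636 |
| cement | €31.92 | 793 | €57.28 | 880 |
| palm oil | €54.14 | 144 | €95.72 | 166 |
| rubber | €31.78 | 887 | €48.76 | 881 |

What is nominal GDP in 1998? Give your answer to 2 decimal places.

€135087.80

Nominal GDP 1998 = Σ (p_1998 × q_1998) = 40.62·636 + 57.28·880 + 95.72·166 + 48.76·881 = 135087.80.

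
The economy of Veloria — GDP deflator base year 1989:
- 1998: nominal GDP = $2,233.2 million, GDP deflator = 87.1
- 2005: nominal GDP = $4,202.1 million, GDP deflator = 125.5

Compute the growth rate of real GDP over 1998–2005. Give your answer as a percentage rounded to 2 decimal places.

Deflate each year: 1998 → 2233.2/0.871 = 2563.95; 2005 → 4202.1/1.255 = 3348.29.
So real GDP changed by 3348.29/2563.95 − 1 = 0.3059, i.e. 30.59%.

30.59%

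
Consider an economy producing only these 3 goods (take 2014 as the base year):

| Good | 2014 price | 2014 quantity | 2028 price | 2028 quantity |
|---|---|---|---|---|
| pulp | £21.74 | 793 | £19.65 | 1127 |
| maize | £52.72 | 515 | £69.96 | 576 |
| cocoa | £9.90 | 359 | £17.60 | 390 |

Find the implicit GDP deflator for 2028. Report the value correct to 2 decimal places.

118.01

Nominal GDP 2028 = 19.65·1127 + 69.96·576 + 17.60·390 = 69306.51.
Real GDP 2028 (at 2014 prices) = 21.74·1127 + 52.72·576 + 9.90·390 = 58728.70.
Deflator = Nominal/Real × 100 = 69306.51/58728.70 × 100 = 118.011.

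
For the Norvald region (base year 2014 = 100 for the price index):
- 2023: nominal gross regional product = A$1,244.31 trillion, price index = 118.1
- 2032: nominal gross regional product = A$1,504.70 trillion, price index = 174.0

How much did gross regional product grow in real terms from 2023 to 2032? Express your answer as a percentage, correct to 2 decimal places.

Deflate each year: 2023 → 1244.31/1.181 = 1053.61; 2032 → 1504.70/1.740 = 864.77.
So real gross regional product changed by 864.77/1053.61 − 1 = -0.1792, i.e. -17.92%.

-17.92%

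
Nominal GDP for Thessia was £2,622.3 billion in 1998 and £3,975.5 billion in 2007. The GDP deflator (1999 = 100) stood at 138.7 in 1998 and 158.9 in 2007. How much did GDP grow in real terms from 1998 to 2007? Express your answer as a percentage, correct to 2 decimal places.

Deflate each year: 1998 → 2622.3/1.387 = 1890.63; 2007 → 3975.5/1.589 = 2501.89.
So real GDP changed by 2501.89/1890.63 − 1 = 0.3233, i.e. 32.33%.

32.33%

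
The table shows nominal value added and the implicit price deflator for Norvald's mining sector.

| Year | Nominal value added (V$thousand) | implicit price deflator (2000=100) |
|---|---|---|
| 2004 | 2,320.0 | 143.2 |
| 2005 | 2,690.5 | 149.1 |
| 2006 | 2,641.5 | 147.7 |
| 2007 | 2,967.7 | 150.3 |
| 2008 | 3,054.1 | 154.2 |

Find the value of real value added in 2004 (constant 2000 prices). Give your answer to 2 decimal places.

Real value added 2004 = 2320.0 / 1.432 = 1620.11.

V$1,620.11 thousand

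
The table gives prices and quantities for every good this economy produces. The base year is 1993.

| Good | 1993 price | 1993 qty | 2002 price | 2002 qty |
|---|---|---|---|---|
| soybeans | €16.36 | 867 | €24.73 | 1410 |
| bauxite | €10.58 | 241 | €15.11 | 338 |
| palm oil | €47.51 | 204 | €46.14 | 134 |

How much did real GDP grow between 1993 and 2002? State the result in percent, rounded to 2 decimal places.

Real GDP 1993 = Nominal GDP 1993 = 16.36·867 + 10.58·241 + 47.51·204 = 26425.94.
Real GDP 2002 (at 1993 prices) = 16.36·1410 + 10.58·338 + 47.51·134 = 33009.98.
Real growth = 33009.98/26425.94 − 1 = 0.2492.

24.92%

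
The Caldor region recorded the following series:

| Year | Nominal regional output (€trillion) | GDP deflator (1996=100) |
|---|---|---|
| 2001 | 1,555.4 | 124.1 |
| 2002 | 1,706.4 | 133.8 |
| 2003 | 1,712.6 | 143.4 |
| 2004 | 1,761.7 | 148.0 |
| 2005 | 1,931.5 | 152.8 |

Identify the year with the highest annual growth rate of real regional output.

2005

2002: real = 1706.4/1.338 = 1275.34; growth vs 2001 (1253.34) = 1.76%.
2003: real = 1712.6/1.434 = 1194.28; growth vs 2002 (1275.34) = -6.36%.
2004: real = 1761.7/1.480 = 1190.34; growth vs 2003 (1194.28) = -0.33%.
2005: real = 1931.5/1.528 = 1264.07; growth vs 2004 (1190.34) = 6.19%.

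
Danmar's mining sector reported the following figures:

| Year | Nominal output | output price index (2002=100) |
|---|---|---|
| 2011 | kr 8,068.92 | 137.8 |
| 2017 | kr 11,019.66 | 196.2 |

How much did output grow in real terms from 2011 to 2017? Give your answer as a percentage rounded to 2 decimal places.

Real output 2011 = 8068.92 / 1.378 = 5855.53.
Real output 2017 = 11019.66 / 1.962 = 5616.54.
Real growth = 5616.54 / 5855.53 − 1 = -0.0408.

-4.08%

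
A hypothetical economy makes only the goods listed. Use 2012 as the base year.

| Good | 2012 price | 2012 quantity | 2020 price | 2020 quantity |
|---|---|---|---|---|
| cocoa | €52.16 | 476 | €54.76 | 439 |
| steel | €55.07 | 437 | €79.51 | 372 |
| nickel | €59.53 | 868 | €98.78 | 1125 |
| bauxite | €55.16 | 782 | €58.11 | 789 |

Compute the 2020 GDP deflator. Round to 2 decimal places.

Nominal GDP 2020 = 54.76·439 + 79.51·372 + 98.78·1125 + 58.11·789 = 210593.65.
Real GDP 2020 (at 2012 prices) = 52.16·439 + 55.07·372 + 59.53·1125 + 55.16·789 = 153876.77.
Deflator = Nominal/Real × 100 = 210593.65/153876.77 × 100 = 136.859.

136.86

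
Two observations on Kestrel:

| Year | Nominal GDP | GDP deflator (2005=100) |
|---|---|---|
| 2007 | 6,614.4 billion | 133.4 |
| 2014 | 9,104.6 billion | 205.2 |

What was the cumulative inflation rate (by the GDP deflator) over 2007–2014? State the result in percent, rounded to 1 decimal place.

Price-level change = 205.2 / 133.4 − 1 = 0.5382.

53.8%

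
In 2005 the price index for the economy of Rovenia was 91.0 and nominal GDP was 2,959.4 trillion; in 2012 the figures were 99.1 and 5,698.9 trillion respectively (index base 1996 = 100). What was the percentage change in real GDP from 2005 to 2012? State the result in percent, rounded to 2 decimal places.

Real GDP 2005 = 2959.4 / 0.910 = 3252.09.
Real GDP 2012 = 5698.9 / 0.991 = 5750.66.
Real growth = 5750.66 / 3252.09 − 1 = 0.7683.

76.83%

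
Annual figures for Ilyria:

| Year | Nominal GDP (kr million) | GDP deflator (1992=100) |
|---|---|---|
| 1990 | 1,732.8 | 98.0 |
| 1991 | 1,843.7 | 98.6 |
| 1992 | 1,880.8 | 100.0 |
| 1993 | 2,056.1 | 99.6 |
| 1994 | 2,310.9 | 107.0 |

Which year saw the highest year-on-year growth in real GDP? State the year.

1993

1991: real = 1843.7/0.986 = 1869.88; growth vs 1990 (1768.16) = 5.75%.
1992: real = 1880.8/1.000 = 1880.80; growth vs 1991 (1869.88) = 0.58%.
1993: real = 2056.1/0.996 = 2064.36; growth vs 1992 (1880.80) = 9.76%.
1994: real = 2310.9/1.070 = 2159.72; growth vs 1993 (2064.36) = 4.62%.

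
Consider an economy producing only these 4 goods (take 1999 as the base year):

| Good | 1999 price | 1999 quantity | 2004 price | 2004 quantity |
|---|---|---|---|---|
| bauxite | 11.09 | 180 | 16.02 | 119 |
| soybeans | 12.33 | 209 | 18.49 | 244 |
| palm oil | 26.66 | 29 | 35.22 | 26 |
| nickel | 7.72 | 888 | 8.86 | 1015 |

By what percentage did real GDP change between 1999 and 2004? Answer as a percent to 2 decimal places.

Real GDP 1999 = Nominal GDP 1999 = 11.09·180 + 12.33·209 + 26.66·29 + 7.72·888 = 12201.67.
Real GDP 2004 (at 1999 prices) = 11.09·119 + 12.33·244 + 26.66·26 + 7.72·1015 = 12857.19.
Real growth = 12857.19/12201.67 − 1 = 0.0537.

5.37%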